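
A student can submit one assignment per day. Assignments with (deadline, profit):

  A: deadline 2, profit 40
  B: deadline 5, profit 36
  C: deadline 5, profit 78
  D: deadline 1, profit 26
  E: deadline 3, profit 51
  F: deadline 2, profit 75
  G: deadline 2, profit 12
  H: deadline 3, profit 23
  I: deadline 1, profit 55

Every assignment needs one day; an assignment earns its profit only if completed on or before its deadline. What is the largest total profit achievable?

Take jobs in profit order; each goes to the latest open slot no later than its deadline.
By profit: C(d5,78), F(d2,75), I(d1,55), E(d3,51), A(d2,40), B(d5,36), D(d1,26), H(d3,23), G(d2,12)
C→slot 5; F→slot 2; I→slot 1; E→slot 3; A skipped; B→slot 4; D skipped; H skipped; G skipped.
Profit = 55 + 75 + 51 + 36 + 78 = 295

295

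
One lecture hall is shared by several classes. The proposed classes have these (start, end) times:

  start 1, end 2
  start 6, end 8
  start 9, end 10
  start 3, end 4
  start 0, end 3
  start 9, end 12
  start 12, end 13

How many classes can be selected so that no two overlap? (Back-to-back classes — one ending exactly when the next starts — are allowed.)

5

Sort by end time and greedily take each interval whose start is ≥ the last chosen end.
Sorted by end: (1,2)  (0,3)  (3,4)  (6,8)  (9,10)  (9,12)  (12,13)
take (1,2); skip (0,3); take (3,4); take (6,8); take (9,10); take (12,13).
Selected 5 classes.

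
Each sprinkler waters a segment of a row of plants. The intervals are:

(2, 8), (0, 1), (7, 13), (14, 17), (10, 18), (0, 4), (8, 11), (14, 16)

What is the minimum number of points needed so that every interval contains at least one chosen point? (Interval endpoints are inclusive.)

Sort by right endpoint; whenever an interval is uncovered, place a point at its right end.
Sorted: [0,1] [0,4] [2,8] [8,11] [7,13] [14,16] [14,17] [10,18]
{[0,1],[0,4]} hit by 1; {[2,8],[8,11],[7,13]} hit by 8; {[14,16],[14,17],[10,18]} hit by 16.
Points: 1, 8, 16 (3 total).

3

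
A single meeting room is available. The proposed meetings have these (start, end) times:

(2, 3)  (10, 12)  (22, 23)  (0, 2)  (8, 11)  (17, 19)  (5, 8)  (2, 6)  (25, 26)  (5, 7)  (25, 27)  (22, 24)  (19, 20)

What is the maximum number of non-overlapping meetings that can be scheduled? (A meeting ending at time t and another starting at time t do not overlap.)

Greedy by earliest finish: after sorting by end time, pick each interval compatible with the last pick.
By end time: (0,2), (2,3), (2,6), (5,7), (5,8), (8,11), (10,12), (17,19), (19,20), (22,23), (22,24), (25,26), (25,27).
Pick (0,2); next start ≥ 2 → (2,3); next start ≥ 3 → (5,7); next start ≥ 7 → (8,11); next start ≥ 11 → (17,19); next start ≥ 19 → (19,20); next start ≥ 20 → (22,23); next start ≥ 23 → (25,26).
Selected 8 meetings.

8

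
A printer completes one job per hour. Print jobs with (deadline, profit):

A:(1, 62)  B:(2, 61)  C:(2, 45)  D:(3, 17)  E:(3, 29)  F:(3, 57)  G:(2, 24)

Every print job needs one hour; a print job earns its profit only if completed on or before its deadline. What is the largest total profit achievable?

Take jobs in profit order; each goes to the latest open slot no later than its deadline.
Profit order: A=62 B=61 F=57 C=45 E=29 G=24 D=17
Assign: A→slot 1, B→slot 2, F→slot 3, C skipped, E skipped, G skipped, D skipped.
Slots: [1:A] [2:B] [3:F]
Profit = 62 + 61 + 57 = 180

180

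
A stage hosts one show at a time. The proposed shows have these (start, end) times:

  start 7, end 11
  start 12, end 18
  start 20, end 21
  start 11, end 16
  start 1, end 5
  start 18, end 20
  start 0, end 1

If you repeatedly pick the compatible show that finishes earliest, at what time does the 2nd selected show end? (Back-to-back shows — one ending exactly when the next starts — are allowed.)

5

Order by finish time; keep every interval that doesn't clash with the previous kept one.
Sorted by end: (0,1)  (1,5)  (7,11)  (11,16)  (12,18)  (18,20)  (20,21)
take (0,1); take (1,5); take (7,11); take (11,16); take (18,20); take (20,21).
Selected: (0,1) (1,5) (7,11) (11,16) (18,20) (20,21)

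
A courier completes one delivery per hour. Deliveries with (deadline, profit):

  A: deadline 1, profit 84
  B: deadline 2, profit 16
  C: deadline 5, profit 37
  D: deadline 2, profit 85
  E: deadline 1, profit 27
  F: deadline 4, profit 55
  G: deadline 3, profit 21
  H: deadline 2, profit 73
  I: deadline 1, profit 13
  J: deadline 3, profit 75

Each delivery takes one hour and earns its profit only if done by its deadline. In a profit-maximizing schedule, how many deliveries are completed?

Sort by profit descending; place each in the latest free slot ≤ its deadline.
By profit: D(d2,85), A(d1,84), J(d3,75), H(d2,73), F(d4,55), C(d5,37), E(d1,27), G(d3,21), B(d2,16), I(d1,13)
D→slot 2; A→slot 1; J→slot 3; H skipped; F→slot 4; C→slot 5; E skipped; G skipped; B skipped; I skipped.
5 of 10 scheduled.

5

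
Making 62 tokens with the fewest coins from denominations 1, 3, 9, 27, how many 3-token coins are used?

2

62 − 2×27→8 − 2×3→2 − 2×1→0
Count of 3: 2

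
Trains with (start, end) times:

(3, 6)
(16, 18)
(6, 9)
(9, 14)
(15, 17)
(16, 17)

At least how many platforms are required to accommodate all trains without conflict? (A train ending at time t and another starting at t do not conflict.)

starts: [3, 6, 9, 15, 16, 16]
ends:   [6, 9, 14, 17, 17, 18]
s3→1 e6→0 s6→1 e9→0 s9→1 e14→0 s15→1 s16→2 s16→3  — peak 3.

3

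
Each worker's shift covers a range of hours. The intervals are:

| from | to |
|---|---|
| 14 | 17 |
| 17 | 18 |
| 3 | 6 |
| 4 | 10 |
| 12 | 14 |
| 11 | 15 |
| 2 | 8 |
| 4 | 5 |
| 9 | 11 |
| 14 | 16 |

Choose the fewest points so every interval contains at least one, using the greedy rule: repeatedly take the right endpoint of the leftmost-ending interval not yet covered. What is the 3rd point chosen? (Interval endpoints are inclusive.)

14

Sorted: [4,5] [3,6] [2,8] [4,10] [9,11] [12,14] [11,15] [14,16] [14,17] [17,18]
{[4,5],[3,6],[2,8],[4,10]} hit by 5; {[9,11]} hit by 11; {[12,14],[11,15],[14,16],[14,17]} hit by 14; {[17,18]} hit by 18.
Points: 5, 11, 14, 18 (4 total).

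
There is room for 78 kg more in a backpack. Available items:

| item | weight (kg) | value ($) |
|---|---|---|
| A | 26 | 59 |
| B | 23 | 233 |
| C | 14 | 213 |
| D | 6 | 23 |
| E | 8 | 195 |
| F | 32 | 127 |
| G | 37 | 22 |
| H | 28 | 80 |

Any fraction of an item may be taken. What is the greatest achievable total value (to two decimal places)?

Greedy by value/weight ratio, highest first.
Order: E (195/8=24.38) > C (213/14=15.21) > B (233/23=10.13) > F (127/32=3.97) > D (23/6=3.83) > H (80/28=2.86) > A (59/26=2.27) > G (22/37=0.59)
Fill: take E (8 @ 195) → take C (14 @ 213) → take B (23 @ 233) → take F (32 @ 127) → take 1/6 of D → 3.83; 78/78 used.
Total value = 771.83

771.83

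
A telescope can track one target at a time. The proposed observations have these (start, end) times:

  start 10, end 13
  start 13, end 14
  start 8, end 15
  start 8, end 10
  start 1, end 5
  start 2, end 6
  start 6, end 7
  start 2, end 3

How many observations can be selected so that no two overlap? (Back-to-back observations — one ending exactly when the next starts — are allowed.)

5

Order by finish time; keep every interval that doesn't clash with the previous kept one.
Sorted by end: (2,3)  (1,5)  (2,6)  (6,7)  (8,10)  (10,13)  (13,14)  (8,15)
take (2,3); take (6,7); take (8,10); take (10,13); take (13,14); skip (8,15).
Selected 5 observations.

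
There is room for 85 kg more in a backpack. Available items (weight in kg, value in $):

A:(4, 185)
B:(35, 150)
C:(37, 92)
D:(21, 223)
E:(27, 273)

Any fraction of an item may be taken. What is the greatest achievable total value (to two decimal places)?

Sort by value per unit weight and fill in that order.
Order: A (185/4=46.25) > D (223/21=10.62) > E (273/27=10.11) > B (150/35=4.29) > C (92/37=2.49)
Fill: take A (4 @ 185) → take D (21 @ 223) → take E (27 @ 273) → take 33/35 of B → 141.43; 85/85 used.
Total value = 822.43

822.43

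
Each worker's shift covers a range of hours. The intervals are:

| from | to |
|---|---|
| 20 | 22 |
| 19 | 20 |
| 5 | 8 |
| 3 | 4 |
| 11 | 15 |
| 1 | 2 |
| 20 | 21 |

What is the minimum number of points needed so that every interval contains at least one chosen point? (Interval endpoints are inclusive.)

5

Process intervals by earliest right end; each time one isn't hit yet, stab at its right endpoint.
Sorted: [1,2] [3,4] [5,8] [11,15] [19,20] [20,21] [20,22]
{[1,2]} hit by 2; {[3,4]} hit by 4; {[5,8]} hit by 8; {[11,15]} hit by 15; {[19,20],[20,21],[20,22]} hit by 20.
Points: 2, 4, 8, 15, 20 (5 total).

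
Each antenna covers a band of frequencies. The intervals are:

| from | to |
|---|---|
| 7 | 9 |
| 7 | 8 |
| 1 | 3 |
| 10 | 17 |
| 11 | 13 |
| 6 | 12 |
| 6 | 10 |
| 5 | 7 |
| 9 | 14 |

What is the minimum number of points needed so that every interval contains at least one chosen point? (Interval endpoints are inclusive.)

3

By right end: [1,3]  [5,7]  [7,8]  [7,9]  [6,10]  [6,12]  [11,13]  [9,14]  [10,17]
[1,3] uncovered → point at 3; [5,7] uncovered → point at 7; [11,13] uncovered → point at 13.
Points: 3, 7, 13 (3 total).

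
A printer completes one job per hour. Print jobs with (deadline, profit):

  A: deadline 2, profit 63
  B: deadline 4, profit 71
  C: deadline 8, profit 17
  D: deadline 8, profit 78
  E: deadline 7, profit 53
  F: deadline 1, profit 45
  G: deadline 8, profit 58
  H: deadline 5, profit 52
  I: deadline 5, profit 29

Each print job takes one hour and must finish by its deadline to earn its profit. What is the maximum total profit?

449

Profit order: D=78 B=71 A=63 G=58 E=53 H=52 F=45 I=29 C=17
Assign: D→slot 8, B→slot 4, A→slot 2, G→slot 7, E→slot 6, H→slot 5, F→slot 1, I→slot 3, C skipped.
Slots: [1:F] [2:A] [3:I] [4:B] [5:H] [6:E] [7:G] [8:D]
Profit = 45 + 63 + 29 + 71 + 52 + 53 + 58 + 78 = 449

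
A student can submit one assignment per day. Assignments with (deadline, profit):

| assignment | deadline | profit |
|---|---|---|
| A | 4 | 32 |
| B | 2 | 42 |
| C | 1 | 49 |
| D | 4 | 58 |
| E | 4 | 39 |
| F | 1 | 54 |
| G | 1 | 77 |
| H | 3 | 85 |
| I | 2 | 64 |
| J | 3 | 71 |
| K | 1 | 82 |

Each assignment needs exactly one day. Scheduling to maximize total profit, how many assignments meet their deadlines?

Profit order: H=85 K=82 G=77 J=71 I=64 D=58 F=54 C=49 B=42 E=39 A=32
Assign: H→slot 3, K→slot 1, G skipped, J→slot 2, I skipped, D→slot 4, F skipped, C skipped, B skipped, E skipped, A skipped.
Slots: [1:K] [2:J] [3:H] [4:D]
4 of 11 scheduled.

4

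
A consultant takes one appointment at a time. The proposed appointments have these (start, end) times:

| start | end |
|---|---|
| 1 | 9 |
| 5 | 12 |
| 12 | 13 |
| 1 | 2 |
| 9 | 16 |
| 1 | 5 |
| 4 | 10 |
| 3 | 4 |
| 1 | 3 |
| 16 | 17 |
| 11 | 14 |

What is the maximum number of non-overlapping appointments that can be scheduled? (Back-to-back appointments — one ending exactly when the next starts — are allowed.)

Greedy by earliest finish: after sorting by end time, pick each interval compatible with the last pick.
Sorted by end: (1,2)  (1,3)  (3,4)  (1,5)  (1,9)  (4,10)  (5,12)  (12,13)  (11,14)  (9,16)  (16,17)
take (1,2); take (3,4); take (4,10); take (12,13); take (16,17).
Selected 5 appointments.

5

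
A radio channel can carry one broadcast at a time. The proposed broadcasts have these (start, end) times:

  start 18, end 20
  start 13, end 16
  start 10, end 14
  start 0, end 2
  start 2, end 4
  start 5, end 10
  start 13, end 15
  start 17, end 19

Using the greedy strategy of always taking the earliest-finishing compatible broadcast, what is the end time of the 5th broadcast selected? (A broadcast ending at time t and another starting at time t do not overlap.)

19

Sorted by end: (0,2)  (2,4)  (5,10)  (10,14)  (13,15)  (13,16)  (17,19)  (18,20)
take (0,2); take (2,4); take (5,10); take (10,14); skip (13,16); take (17,19); skip (18,20).
Selected: (0,2) (2,4) (5,10) (10,14) (17,19)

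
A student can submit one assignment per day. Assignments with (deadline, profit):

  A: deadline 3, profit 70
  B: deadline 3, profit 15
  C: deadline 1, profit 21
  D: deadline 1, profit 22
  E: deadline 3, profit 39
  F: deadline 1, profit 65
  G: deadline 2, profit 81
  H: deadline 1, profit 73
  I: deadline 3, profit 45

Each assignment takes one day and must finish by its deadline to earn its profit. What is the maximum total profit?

Take jobs in profit order; each goes to the latest open slot no later than its deadline.
Profit order: G=81 H=73 A=70 F=65 I=45 E=39 D=22 C=21 B=15
Assign: G→slot 2, H→slot 1, A→slot 3, F skipped, I skipped, E skipped, D skipped, C skipped, B skipped.
Slots: [1:H] [2:G] [3:A]
Profit = 73 + 81 + 70 = 224

224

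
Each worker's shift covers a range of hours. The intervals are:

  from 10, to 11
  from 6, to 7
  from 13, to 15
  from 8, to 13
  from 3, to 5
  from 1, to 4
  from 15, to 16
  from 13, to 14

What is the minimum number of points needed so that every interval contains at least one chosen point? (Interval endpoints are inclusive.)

5

Sort by right endpoint; whenever an interval is uncovered, place a point at its right end.
By right end: [1,4]  [3,5]  [6,7]  [10,11]  [8,13]  [13,14]  [13,15]  [15,16]
[1,4] uncovered → point at 4; [6,7] uncovered → point at 7; [10,11] uncovered → point at 11; [13,14] uncovered → point at 14; [15,16] uncovered → point at 16.
Points: 4, 7, 11, 14, 16 (5 total).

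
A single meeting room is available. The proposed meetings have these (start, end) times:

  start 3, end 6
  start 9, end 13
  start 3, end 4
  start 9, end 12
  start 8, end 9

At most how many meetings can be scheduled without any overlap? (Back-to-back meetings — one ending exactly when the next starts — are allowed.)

Sort by end time and greedily take each interval whose start is ≥ the last chosen end.
Sorted by end: (3,4)  (3,6)  (8,9)  (9,12)  (9,13)
take (3,4); skip (3,6); take (8,9); take (9,12).
Selected 3 meetings.

3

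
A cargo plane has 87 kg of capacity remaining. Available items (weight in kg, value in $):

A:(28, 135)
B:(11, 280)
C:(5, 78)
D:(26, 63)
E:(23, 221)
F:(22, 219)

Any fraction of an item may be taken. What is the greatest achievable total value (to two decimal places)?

923.36

Sort by value per unit weight and fill in that order.
Order: B (280/11=25.45) > C (78/5=15.60) > F (219/22=9.95) > E (221/23=9.61) > A (135/28=4.82) > D (63/26=2.42)
Fill: take B (11 @ 280) → take C (5 @ 78) → take F (22 @ 219) → take E (23 @ 221) → take 26/28 of A → 125.36; 87/87 used.
Total value = 923.36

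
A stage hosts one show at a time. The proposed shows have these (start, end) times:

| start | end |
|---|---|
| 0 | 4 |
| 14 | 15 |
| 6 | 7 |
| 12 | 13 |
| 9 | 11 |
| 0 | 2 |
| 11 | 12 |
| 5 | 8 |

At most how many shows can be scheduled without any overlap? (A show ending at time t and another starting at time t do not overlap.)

Order by finish time; keep every interval that doesn't clash with the previous kept one.
Sorted by end: (0,2)  (0,4)  (6,7)  (5,8)  (9,11)  (11,12)  (12,13)  (14,15)
take (0,2); take (6,7); take (9,11); take (11,12); take (12,13); take (14,15).
Selected 6 shows.

6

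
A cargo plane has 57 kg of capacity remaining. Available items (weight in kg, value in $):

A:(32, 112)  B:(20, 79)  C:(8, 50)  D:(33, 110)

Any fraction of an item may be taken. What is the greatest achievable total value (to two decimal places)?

Sort by value per unit weight and fill in that order.
Order: C (50/8=6.25) > B (79/20=3.95) > A (112/32=3.50) > D (110/33=3.33)
Fill: take C (8 @ 50) → take B (20 @ 79) → take 29/32 of A → 101.50; 57/57 used.
Total value = 230.50

230.50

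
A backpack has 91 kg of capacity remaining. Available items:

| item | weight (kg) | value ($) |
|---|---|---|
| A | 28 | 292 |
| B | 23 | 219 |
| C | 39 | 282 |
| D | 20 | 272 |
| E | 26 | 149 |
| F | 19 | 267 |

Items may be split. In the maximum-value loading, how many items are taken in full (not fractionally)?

4

Greedy by value/weight ratio, highest first.
Ratios (sorted): F 14.05, D 13.60, A 10.43, B 9.52, C 7.23, E 5.73
take F (19 @ 267); take D (20 @ 272); take A (28 @ 292); take B (23 @ 219); take 1/39 of C → 7.23. Capacity used 91/91.
4 item(s) taken whole; one partial (take 1/39 of C).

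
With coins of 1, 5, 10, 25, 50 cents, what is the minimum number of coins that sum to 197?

Greedy: take as many of the largest coin as possible, then repeat with the remainder.
197 − 3×50→47 − 1×25→22 − 2×10→2 − 2×1→0
Total coins = 3 + 1 + 2 + 2 = 8

8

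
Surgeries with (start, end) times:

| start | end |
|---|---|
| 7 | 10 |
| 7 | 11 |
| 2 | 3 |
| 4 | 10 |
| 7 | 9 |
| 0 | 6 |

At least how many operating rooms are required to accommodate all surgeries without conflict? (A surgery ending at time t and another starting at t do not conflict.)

4

starts: [0, 2, 4, 7, 7, 7]
ends:   [3, 6, 9, 10, 10, 11]
s0→1 s2→2 e3→1 s4→2 e6→1 s7→2 s7→3 s7→4  — peak 4.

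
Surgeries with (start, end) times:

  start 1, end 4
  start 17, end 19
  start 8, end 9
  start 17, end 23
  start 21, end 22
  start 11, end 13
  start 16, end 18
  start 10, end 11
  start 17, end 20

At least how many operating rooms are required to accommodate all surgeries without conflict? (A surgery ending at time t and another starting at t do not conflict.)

4

Events (time:±→running): 1:+→1 4:-→0 8:+→1 9:-→0 10:+→1 11:-→0 11:+→1 13:-→0 16:+→1 17:+→2 17:+→3 17:+→4 … peak 4.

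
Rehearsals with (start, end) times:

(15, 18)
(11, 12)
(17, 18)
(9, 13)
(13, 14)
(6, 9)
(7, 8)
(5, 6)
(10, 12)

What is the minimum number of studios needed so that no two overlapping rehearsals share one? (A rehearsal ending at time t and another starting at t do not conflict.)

3

The answer is the maximum number of intervals overlapping at any instant.
starts: [5, 6, 7, 9, 10, 11, 13, 15, 17]
ends:   [6, 8, 9, 12, 12, 13, 14, 18, 18]
s5→1 e6→0 s6→1 s7→2 e8→1 e9→0 s9→1 s10→2 s11→3  — peak 3.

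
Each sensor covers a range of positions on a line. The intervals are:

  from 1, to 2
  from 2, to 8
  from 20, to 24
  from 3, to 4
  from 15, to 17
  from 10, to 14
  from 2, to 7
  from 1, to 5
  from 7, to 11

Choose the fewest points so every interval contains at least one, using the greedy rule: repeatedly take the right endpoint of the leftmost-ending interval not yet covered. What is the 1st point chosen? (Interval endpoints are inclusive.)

2

Sorted: [1,2] [3,4] [1,5] [2,7] [2,8] [7,11] [10,14] [15,17] [20,24]
{[1,2]} hit by 2; {[3,4],[1,5],[2,7],[2,8]} hit by 4; {[7,11],[10,14]} hit by 11; {[15,17]} hit by 17; {[20,24]} hit by 24.
Points: 2, 4, 11, 17, 24 (5 total).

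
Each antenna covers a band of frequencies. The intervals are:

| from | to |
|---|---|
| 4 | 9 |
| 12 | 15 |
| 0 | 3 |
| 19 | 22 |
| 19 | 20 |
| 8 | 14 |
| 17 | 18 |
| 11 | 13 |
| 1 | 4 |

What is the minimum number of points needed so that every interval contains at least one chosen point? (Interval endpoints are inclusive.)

5

Process intervals by earliest right end; each time one isn't hit yet, stab at its right endpoint.
Sorted: [0,3] [1,4] [4,9] [11,13] [8,14] [12,15] [17,18] [19,20] [19,22]
{[0,3],[1,4]} hit by 3; {[4,9]} hit by 9; {[11,13],[8,14],[12,15]} hit by 13; {[17,18]} hit by 18; {[19,20],[19,22]} hit by 20.
Points: 3, 9, 13, 18, 20 (5 total).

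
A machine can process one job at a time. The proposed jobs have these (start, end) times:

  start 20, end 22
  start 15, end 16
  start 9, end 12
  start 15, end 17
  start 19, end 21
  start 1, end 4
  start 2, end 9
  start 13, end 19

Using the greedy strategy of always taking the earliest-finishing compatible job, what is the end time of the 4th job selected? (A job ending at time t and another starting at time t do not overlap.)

By end time: (1,4), (2,9), (9,12), (15,16), (15,17), (13,19), (19,21), (20,22).
Pick (1,4); next start ≥ 4 → (9,12); next start ≥ 12 → (15,16); next start ≥ 16 → (19,21).
Selected: (1,4) (9,12) (15,16) (19,21)

21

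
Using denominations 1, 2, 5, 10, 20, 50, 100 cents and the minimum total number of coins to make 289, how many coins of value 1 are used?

289 − 2×100→89 − 1×50→39 − 1×20→19 − 1×10→9 − 1×5→4 − 2×2→0
Count of 1: 0

0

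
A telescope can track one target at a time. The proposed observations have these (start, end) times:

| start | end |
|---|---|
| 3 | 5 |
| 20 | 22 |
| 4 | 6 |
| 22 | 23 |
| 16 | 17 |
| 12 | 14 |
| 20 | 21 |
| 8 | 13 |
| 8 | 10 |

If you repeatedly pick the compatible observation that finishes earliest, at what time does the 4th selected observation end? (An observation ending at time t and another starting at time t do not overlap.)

Sorted by end: (3,5)  (4,6)  (8,10)  (8,13)  (12,14)  (16,17)  (20,21)  (20,22)  (22,23)
take (3,5); take (8,10); skip (8,13); take (12,14); take (16,17); take (20,21); skip (20,22); take (22,23).
Selected: (3,5) (8,10) (12,14) (16,17) (20,21) (22,23)

17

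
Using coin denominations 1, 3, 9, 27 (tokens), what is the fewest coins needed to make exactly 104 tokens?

Greedy: take as many of the largest coin as possible, then repeat with the remainder.
104 = 3×27 + 2×9 + 1×3 + 2×1
Total coins = 3 + 2 + 1 + 2 = 8

8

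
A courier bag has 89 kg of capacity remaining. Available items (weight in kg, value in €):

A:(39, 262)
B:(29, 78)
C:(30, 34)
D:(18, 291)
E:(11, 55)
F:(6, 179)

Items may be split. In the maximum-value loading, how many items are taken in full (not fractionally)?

Sort by value per unit weight and fill in that order.
Ratios (sorted): F 29.83, D 16.17, A 6.72, E 5.00, B 2.69, C 1.13
take F (6 @ 179); take D (18 @ 291); take A (39 @ 262); take E (11 @ 55); take 15/29 of B → 40.34. Capacity used 89/89.
4 item(s) taken whole; one partial (take 15/29 of B).

4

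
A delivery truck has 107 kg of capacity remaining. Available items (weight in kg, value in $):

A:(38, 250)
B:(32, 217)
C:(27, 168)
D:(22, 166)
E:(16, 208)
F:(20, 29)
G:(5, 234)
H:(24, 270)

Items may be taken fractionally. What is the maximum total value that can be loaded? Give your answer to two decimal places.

Ratios (sorted): G 46.80, E 13.00, H 11.25, D 7.55, B 6.78, A 6.58, C 6.22, F 1.45
take G (5 @ 234); take E (16 @ 208); take H (24 @ 270); take D (22 @ 166); take B (32 @ 217); take 8/38 of A → 52.63. Capacity used 107/107.
Total value = 1147.63

1147.63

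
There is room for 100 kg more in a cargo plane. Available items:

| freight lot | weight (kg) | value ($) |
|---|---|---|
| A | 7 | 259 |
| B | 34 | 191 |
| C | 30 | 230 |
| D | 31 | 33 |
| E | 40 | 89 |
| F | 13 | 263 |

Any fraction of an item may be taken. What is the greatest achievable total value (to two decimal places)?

Ratios (sorted): A 37.00, F 20.23, C 7.67, B 5.62, E 2.23, D 1.06
take A (7 @ 259); take F (13 @ 263); take C (30 @ 230); take B (34 @ 191); take 16/40 of E → 35.60. Capacity used 100/100.
Total value = 978.60

978.60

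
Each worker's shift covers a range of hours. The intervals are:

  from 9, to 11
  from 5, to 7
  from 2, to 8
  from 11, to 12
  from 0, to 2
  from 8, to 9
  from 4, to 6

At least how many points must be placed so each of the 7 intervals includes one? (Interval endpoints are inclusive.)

Sort by right endpoint; whenever an interval is uncovered, place a point at its right end.
Sorted: [0,2] [4,6] [5,7] [2,8] [8,9] [9,11] [11,12]
{[0,2]} hit by 2; {[4,6],[5,7],[2,8]} hit by 6; {[8,9],[9,11]} hit by 9; {[11,12]} hit by 12.
Points: 2, 6, 9, 12 (4 total).

4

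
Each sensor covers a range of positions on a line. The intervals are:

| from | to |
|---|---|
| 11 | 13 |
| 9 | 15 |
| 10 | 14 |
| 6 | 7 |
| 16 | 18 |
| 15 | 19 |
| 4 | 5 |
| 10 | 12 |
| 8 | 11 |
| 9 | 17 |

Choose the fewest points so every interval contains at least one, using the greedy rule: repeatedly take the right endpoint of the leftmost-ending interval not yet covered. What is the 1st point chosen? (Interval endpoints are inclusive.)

Sort by right endpoint; whenever an interval is uncovered, place a point at its right end.
Sorted: [4,5] [6,7] [8,11] [10,12] [11,13] [10,14] [9,15] [9,17] [16,18] [15,19]
{[4,5]} hit by 5; {[6,7]} hit by 7; {[8,11],[10,12],[11,13],[10,14],[9,15],[9,17]} hit by 11; {[16,18],[15,19]} hit by 18.
Points: 5, 7, 11, 18 (4 total).

5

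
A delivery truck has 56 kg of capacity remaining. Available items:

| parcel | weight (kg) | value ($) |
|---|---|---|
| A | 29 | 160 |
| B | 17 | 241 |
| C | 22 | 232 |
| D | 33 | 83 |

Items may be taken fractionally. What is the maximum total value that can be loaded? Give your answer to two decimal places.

Order: B (241/17=14.18) > C (232/22=10.55) > A (160/29=5.52) > D (83/33=2.52)
Fill: take B (17 @ 241) → take C (22 @ 232) → take 17/29 of A → 93.79; 56/56 used.
Total value = 566.79

566.79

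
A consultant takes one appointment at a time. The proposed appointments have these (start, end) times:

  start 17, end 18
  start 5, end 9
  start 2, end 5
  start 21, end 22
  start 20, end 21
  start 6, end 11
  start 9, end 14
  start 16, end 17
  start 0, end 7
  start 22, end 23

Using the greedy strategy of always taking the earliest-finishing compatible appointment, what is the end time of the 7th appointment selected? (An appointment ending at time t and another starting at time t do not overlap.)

22

Sort by end time and greedily take each interval whose start is ≥ the last chosen end.
Sorted by end: (2,5)  (0,7)  (5,9)  (6,11)  (9,14)  (16,17)  (17,18)  (20,21)  (21,22)  (22,23)
take (2,5); skip (0,7); take (5,9); take (9,14); take (16,17); take (17,18); take (20,21); take (21,22); take (22,23).
Selected: (2,5) (5,9) (9,14) (16,17) (17,18) (20,21) (21,22) (22,23)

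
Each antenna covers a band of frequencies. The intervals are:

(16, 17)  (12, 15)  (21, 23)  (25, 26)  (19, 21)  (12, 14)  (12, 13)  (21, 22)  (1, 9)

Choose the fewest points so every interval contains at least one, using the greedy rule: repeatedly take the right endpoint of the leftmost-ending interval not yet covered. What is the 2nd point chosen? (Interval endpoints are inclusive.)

Process intervals by earliest right end; each time one isn't hit yet, stab at its right endpoint.
Sorted: [1,9] [12,13] [12,14] [12,15] [16,17] [19,21] [21,22] [21,23] [25,26]
{[1,9]} hit by 9; {[12,13],[12,14],[12,15]} hit by 13; {[16,17]} hit by 17; {[19,21],[21,22],[21,23]} hit by 21; {[25,26]} hit by 26.
Points: 9, 13, 17, 21, 26 (5 total).

13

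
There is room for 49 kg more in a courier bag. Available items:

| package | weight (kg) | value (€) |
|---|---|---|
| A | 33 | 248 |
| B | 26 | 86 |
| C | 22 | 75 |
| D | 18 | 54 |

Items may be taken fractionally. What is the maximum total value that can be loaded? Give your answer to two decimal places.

Greedy by value/weight ratio, highest first.
Order: A (248/33=7.52) > C (75/22=3.41) > B (86/26=3.31) > D (54/18=3.00)
Fill: take A (33 @ 248) → take 16/22 of C → 54.55; 49/49 used.
Total value = 302.55

302.55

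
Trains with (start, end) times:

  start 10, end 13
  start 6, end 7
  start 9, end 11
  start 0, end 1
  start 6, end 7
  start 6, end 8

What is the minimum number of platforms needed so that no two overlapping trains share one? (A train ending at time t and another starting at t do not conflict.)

3

Count concurrent intervals with a sweep; the peak is the room count.
Events (time:±→running): 0:+→1 1:-→0 6:+→1 6:+→2 6:+→3 … peak 3.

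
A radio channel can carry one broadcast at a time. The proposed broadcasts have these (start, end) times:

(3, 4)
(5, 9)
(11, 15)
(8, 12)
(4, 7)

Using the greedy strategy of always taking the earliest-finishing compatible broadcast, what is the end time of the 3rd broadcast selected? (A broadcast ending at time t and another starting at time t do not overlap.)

Order by finish time; keep every interval that doesn't clash with the previous kept one.
By end time: (3,4), (4,7), (5,9), (8,12), (11,15).
Pick (3,4); next start ≥ 4 → (4,7); next start ≥ 7 → (8,12).
Selected: (3,4) (4,7) (8,12)

12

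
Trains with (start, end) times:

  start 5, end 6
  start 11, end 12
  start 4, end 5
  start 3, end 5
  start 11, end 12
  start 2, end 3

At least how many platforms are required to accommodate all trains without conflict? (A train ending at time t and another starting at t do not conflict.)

2

Count concurrent intervals with a sweep; the peak is the room count.
Events (time:±→running): 2:+→1 3:-→0 3:+→1 4:+→2 … peak 2.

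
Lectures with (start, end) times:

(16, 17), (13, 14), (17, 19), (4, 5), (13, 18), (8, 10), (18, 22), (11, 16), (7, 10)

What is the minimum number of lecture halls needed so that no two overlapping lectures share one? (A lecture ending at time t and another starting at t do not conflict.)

3

The answer is the maximum number of intervals overlapping at any instant.
starts: [4, 7, 8, 11, 13, 13, 16, 17, 18]
ends:   [5, 10, 10, 14, 16, 17, 18, 19, 22]
s4→1 e5→0 s7→1 s8→2 e10→1 e10→0 s11→1 s13→2 s13→3  — peak 3.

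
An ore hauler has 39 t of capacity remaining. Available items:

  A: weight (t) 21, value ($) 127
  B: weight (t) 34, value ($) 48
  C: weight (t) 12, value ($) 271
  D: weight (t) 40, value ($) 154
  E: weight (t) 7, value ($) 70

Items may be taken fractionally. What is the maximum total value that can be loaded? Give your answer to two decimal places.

461.95

Ratios (sorted): C 22.58, E 10.00, A 6.05, D 3.85, B 1.41
take C (12 @ 271); take E (7 @ 70); take 20/21 of A → 120.95. Capacity used 39/39.
Total value = 461.95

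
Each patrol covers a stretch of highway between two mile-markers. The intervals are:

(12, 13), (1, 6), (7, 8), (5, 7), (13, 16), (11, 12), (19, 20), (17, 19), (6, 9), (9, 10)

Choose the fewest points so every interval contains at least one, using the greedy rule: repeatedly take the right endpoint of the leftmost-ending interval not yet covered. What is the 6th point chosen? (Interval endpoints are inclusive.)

Sort by right endpoint; whenever an interval is uncovered, place a point at its right end.
Sorted: [1,6] [5,7] [7,8] [6,9] [9,10] [11,12] [12,13] [13,16] [17,19] [19,20]
{[1,6],[5,7]} hit by 6; {[7,8],[6,9]} hit by 8; {[9,10]} hit by 10; {[11,12],[12,13]} hit by 12; {[13,16]} hit by 16; {[17,19],[19,20]} hit by 19.
Points: 6, 8, 10, 12, 16, 19 (6 total).

19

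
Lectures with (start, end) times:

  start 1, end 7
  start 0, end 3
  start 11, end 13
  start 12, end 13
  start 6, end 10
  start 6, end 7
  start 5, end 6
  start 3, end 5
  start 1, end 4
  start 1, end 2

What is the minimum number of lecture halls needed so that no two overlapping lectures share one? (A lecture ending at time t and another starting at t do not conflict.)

Count concurrent intervals with a sweep; the peak is the room count.
Events (time:±→running): 0:+→1 1:+→2 1:+→3 1:+→4 … peak 4.

4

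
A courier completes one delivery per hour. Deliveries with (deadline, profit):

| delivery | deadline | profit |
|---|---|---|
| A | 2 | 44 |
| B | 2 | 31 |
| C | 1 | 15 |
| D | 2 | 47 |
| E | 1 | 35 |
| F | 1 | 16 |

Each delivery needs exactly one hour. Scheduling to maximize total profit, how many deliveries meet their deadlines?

Sort by profit descending; place each in the latest free slot ≤ its deadline.
By profit: D(d2,47), A(d2,44), E(d1,35), B(d2,31), F(d1,16), C(d1,15)
D→slot 2; A→slot 1; E skipped; B skipped; F skipped; C skipped.
2 of 6 scheduled.

2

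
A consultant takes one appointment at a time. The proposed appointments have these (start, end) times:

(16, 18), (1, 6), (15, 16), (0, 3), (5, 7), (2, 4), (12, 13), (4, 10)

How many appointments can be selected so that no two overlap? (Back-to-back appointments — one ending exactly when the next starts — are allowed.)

Greedy by earliest finish: after sorting by end time, pick each interval compatible with the last pick.
Sorted by end: (0,3)  (2,4)  (1,6)  (5,7)  (4,10)  (12,13)  (15,16)  (16,18)
take (0,3); skip (2,4); take (5,7); take (12,13); take (15,16); take (16,18).
Selected 5 appointments.

5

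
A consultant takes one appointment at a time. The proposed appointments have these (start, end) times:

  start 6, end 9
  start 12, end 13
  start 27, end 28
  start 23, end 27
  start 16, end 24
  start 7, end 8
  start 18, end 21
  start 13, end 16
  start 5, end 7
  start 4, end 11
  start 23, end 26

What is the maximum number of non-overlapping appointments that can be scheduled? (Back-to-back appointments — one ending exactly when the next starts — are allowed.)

7

Sorted by end: (5,7)  (7,8)  (6,9)  (4,11)  (12,13)  (13,16)  (18,21)  (16,24)  (23,26)  (23,27)  (27,28)
take (5,7); take (7,8); take (12,13); take (13,16); take (18,21); skip (16,24); take (23,26); take (27,28).
Selected 7 appointments.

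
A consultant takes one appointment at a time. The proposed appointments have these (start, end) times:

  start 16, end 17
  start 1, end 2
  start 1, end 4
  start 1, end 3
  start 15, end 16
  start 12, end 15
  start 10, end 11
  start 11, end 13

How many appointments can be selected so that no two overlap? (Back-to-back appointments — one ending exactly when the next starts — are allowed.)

Order by finish time; keep every interval that doesn't clash with the previous kept one.
Sorted by end: (1,2)  (1,3)  (1,4)  (10,11)  (11,13)  (12,15)  (15,16)  (16,17)
take (1,2); skip (1,4); take (10,11); take (11,13); take (15,16); take (16,17).
Selected 5 appointments.

5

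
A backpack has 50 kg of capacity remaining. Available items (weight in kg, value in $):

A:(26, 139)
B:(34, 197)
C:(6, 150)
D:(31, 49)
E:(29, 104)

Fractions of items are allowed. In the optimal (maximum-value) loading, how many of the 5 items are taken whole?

2

Sort by value per unit weight and fill in that order.
Order: C (150/6=25.00) > B (197/34=5.79) > A (139/26=5.35) > E (104/29=3.59) > D (49/31=1.58)
Fill: take C (6 @ 150) → take B (34 @ 197) → take 10/26 of A → 53.46; 50/50 used.
2 item(s) taken whole; one partial (take 10/26 of A).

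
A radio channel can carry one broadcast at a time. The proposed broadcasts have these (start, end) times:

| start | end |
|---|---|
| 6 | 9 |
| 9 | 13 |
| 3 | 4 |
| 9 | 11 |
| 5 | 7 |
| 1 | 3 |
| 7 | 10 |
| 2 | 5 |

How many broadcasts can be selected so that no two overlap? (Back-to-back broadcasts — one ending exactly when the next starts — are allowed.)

4

Order by finish time; keep every interval that doesn't clash with the previous kept one.
Sorted by end: (1,3)  (3,4)  (2,5)  (5,7)  (6,9)  (7,10)  (9,11)  (9,13)
take (1,3); take (3,4); take (5,7); take (7,10); skip (9,11).
Selected 4 broadcasts.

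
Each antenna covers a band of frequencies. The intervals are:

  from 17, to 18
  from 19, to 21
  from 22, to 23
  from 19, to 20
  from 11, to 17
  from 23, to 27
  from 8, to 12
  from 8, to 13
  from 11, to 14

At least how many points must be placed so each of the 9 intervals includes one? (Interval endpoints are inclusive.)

Process intervals by earliest right end; each time one isn't hit yet, stab at its right endpoint.
Sorted: [8,12] [8,13] [11,14] [11,17] [17,18] [19,20] [19,21] [22,23] [23,27]
{[8,12],[8,13],[11,14],[11,17]} hit by 12; {[17,18]} hit by 18; {[19,20],[19,21]} hit by 20; {[22,23],[23,27]} hit by 23.
Points: 12, 18, 20, 23 (4 total).

4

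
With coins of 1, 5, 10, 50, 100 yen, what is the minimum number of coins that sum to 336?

Greedy: take as many of the largest coin as possible, then repeat with the remainder.
336 − 3×100→36 − 3×10→6 − 1×5→1 − 1×1→0
Total coins = 3 + 3 + 1 + 1 = 8

8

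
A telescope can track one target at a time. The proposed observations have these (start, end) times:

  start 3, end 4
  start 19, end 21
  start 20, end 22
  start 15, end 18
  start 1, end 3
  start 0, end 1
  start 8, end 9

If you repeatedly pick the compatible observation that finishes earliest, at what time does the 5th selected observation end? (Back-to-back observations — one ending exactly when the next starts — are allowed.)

Greedy by earliest finish: after sorting by end time, pick each interval compatible with the last pick.
Sorted by end: (0,1)  (1,3)  (3,4)  (8,9)  (15,18)  (19,21)  (20,22)
take (0,1); take (1,3); take (3,4); take (8,9); take (15,18); take (19,21).
Selected: (0,1) (1,3) (3,4) (8,9) (15,18) (19,21)

18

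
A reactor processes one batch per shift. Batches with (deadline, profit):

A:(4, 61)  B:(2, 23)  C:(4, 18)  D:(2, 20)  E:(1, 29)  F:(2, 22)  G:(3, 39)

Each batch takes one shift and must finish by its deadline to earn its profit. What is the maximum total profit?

152

Sort by profit descending; place each in the latest free slot ≤ its deadline.
By profit: A(d4,61), G(d3,39), E(d1,29), B(d2,23), F(d2,22), D(d2,20), C(d4,18)
A→slot 4; G→slot 3; E→slot 1; B→slot 2; F skipped; D skipped; C skipped.
Profit = 29 + 23 + 39 + 61 = 152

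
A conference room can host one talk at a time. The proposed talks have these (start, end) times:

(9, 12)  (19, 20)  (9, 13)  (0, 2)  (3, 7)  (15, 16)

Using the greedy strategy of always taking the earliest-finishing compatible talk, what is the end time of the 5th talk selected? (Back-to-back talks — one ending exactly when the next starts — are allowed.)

Sort by end time and greedily take each interval whose start is ≥ the last chosen end.
Sorted by end: (0,2)  (3,7)  (9,12)  (9,13)  (15,16)  (19,20)
take (0,2); take (3,7); take (9,12); take (15,16); take (19,20).
Selected: (0,2) (3,7) (9,12) (15,16) (19,20)

20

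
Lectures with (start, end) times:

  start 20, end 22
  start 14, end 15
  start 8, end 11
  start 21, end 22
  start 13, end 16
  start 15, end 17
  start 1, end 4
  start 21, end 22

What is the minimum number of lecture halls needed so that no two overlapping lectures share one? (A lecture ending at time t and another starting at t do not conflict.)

starts: [1, 8, 13, 14, 15, 20, 21, 21]
ends:   [4, 11, 15, 16, 17, 22, 22, 22]
s1→1 e4→0 s8→1 e11→0 s13→1 s14→2 e15→1 s15→2 e16→1 e17→0 s20→1 s21→2 s21→3  — peak 3.

3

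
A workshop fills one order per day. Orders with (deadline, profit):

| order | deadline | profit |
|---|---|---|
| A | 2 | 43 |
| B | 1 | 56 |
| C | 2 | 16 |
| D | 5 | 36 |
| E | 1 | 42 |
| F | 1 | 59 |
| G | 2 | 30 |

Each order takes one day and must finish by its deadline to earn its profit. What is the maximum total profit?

138

Sort by profit descending; place each in the latest free slot ≤ its deadline.
By profit: F(d1,59), B(d1,56), A(d2,43), E(d1,42), D(d5,36), G(d2,30), C(d2,16)
F→slot 1; B skipped; A→slot 2; E skipped; D→slot 5; G skipped; C skipped.
Profit = 59 + 43 + 36 = 138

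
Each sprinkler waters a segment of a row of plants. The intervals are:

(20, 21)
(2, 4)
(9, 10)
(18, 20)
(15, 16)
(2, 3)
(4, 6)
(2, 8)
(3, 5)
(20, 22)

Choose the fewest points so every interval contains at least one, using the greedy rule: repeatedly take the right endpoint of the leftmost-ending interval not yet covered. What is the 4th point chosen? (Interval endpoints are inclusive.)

16

Sort by right endpoint; whenever an interval is uncovered, place a point at its right end.
Sorted: [2,3] [2,4] [3,5] [4,6] [2,8] [9,10] [15,16] [18,20] [20,21] [20,22]
{[2,3],[2,4],[3,5]} hit by 3; {[4,6],[2,8]} hit by 6; {[9,10]} hit by 10; {[15,16]} hit by 16; {[18,20],[20,21],[20,22]} hit by 20.
Points: 3, 6, 10, 16, 20 (5 total).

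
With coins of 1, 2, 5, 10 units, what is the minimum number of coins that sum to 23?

4

Use the largest denomination that fits, subtract, and repeat.
23 − 2×10→3 − 1×2→1 − 1×1→0
Total coins = 2 + 1 + 1 = 4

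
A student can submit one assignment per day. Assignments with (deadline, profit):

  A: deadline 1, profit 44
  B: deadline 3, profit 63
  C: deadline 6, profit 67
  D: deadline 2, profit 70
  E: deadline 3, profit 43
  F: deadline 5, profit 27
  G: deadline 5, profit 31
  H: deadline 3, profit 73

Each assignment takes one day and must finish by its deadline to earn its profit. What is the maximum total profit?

331

Take jobs in profit order; each goes to the latest open slot no later than its deadline.
By profit: H(d3,73), D(d2,70), C(d6,67), B(d3,63), A(d1,44), E(d3,43), G(d5,31), F(d5,27)
H→slot 3; D→slot 2; C→slot 6; B→slot 1; A skipped; E skipped; G→slot 5; F→slot 4.
Profit = 63 + 70 + 73 + 27 + 31 + 67 = 331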